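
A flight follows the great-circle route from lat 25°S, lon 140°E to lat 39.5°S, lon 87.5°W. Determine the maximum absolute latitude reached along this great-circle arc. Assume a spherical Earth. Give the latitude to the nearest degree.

The great circle lies in the plane with unit normal n̂ = (p₁ × p₂)/|p₁ × p₂|.
Here n̂_z ≈ +0.527; the vertex latitude is φ_max = arccos|n̂_z| ≈ 58.2°.

≈ 58°S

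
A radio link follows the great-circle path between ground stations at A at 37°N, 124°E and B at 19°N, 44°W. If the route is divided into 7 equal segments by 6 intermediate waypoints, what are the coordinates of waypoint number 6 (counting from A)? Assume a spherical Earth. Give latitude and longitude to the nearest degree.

≈ 36°N, 40°W

Convert each endpoint to a unit vector on the sphere (x = cos φ cos λ, y = cos φ sin λ, z = sin φ).
The central angle between the endpoints is δ = arccos(p₁·p₂) ≈ 2.144 rad (122.9°).
Interpolate at f = 6/7 with slerp weights a = sin((1−f)δ)/sin δ ≈ 0.359, b = sin(fδ)/sin δ ≈ 1.148.
p = a·p₁ + b·p₂ ≈ (0.621, -0.516, 0.590); φ = arcsin(p_z) ≈ 36.15°, λ = atan2(p_y, p_x) ≈ -39.77°.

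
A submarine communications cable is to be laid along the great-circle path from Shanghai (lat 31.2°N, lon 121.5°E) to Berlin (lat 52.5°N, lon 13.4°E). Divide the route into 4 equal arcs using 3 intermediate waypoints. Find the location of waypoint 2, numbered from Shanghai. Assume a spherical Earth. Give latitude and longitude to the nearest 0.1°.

Write both endpoints as unit vectors p₁, p₂ with components (cos φ cos λ, cos φ sin λ, sin φ).
The central angle between the endpoints is δ = arccos(p₁·p₂) ≈ 1.319 rad (75.6°).
Interpolate at f = 2/4 with slerp weights a = sin((1−f)δ)/sin δ ≈ 0.633, b = sin(fδ)/sin δ ≈ 0.633.
p = a·p₁ + b·p₂ ≈ (0.092, 0.551, 0.830); φ = arcsin(p_z) ≈ 56.06°, λ = atan2(p_y, p_x) ≈ 80.53°.

≈ lat 56.1°N, lon 80.5°E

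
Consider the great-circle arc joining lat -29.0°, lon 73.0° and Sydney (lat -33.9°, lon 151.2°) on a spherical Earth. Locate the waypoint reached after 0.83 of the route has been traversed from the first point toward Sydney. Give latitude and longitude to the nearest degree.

The haversine formula gives a central angle δ ≈ 1.139 rad (65.2°) between the endpoints.
Interpolate at f = 0.83 with slerp weights a = sin((1−f)δ)/sin δ ≈ 0.212, b = sin(fδ)/sin δ ≈ 0.893.
p = a·p₁ + b·p₂ ≈ (-0.595, 0.534, -0.601); φ = arcsin(p_z) ≈ -36.91°, λ = atan2(p_y, p_x) ≈ 138.09°.

≈ lat -37°, lon 138°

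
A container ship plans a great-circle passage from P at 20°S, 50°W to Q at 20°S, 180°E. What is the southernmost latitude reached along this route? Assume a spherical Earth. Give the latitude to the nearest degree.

≈ 41°S

The great circle lies in the plane with unit normal n̂ = (p₁ × p₂)/|p₁ × p₂|.
Here n̂_z ≈ -0.758; the vertex latitude is φ_max = arccos|n̂_z| ≈ 40.7°.
Check via Clairaut: cos φ_max = |cos φ₁| · sin C = cos(20.0°)·sin(126.3°) ≈ 0.758, again giving ≈ 40.7°.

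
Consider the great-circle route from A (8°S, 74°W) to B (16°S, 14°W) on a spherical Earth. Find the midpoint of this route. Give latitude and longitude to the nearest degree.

Convert each endpoint to a unit vector on the sphere (x = cos φ cos λ, y = cos φ sin λ, z = sin φ).
The central angle between the endpoints is δ = arccos(p₁·p₂) ≈ 1.031 rad (59.0°).
Interpolate at f = 1/2 with slerp weights a = sin((1−f)δ)/sin δ ≈ 0.575, b = sin(fδ)/sin δ ≈ 0.575.
p = a·p₁ + b·p₂ ≈ (0.693, -0.681, -0.238); φ = arcsin(p_z) ≈ -13.79°, λ = atan2(p_y, p_x) ≈ -44.49°.

≈ (14°S, 44°W)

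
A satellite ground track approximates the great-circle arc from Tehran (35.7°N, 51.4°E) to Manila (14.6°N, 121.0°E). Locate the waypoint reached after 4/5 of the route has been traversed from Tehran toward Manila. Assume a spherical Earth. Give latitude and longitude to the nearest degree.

Write both endpoints as unit vectors p₁, p₂ with components (cos φ cos λ, cos φ sin λ, sin φ).
The central angle between the endpoints is δ = arccos(p₁·p₂) ≈ 1.136 rad (65.1°).
Interpolate at f = 4/5 with slerp weights a = sin((1−f)δ)/sin δ ≈ 0.248, b = sin(fδ)/sin δ ≈ 0.870.
p = a·p₁ + b·p₂ ≈ (-0.308, 0.879, 0.364); φ = arcsin(p_z) ≈ 21.36°, λ = atan2(p_y, p_x) ≈ 109.29°.

≈ 21°N, 109°E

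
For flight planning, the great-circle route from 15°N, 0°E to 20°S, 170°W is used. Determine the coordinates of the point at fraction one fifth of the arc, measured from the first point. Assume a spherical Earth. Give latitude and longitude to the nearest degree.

Write both endpoints as unit vectors p₁, p₂ with components (cos φ cos λ, cos φ sin λ, sin φ).
The central angle between the endpoints is δ = arccos(p₁·p₂) ≈ 2.954 rad (169.2°).
Interpolate at f = 1/5 with slerp weights a = sin((1−f)δ)/sin δ ≈ 3.760, b = sin(fδ)/sin δ ≈ 2.982.
p = a·p₁ + b·p₂ ≈ (0.872, -0.487, -0.047); φ = arcsin(p_z) ≈ -2.68°, λ = atan2(p_y, p_x) ≈ -29.15°.

≈ 3°S, 29°W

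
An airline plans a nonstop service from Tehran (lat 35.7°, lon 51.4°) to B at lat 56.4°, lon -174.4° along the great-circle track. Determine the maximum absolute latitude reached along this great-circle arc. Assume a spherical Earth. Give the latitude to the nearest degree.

The great circle lies in the plane with unit normal n̂ = (p₁ × p₂)/|p₁ × p₂|.
Here n̂_z ≈ +0.327; the vertex latitude is φ_max = arccos|n̂_z| ≈ 70.9°.
Check via Clairaut: cos φ_max = |cos φ₁| · sin C = cos(35.7°)·sin(23.8°) ≈ 0.327, again giving ≈ 70.9°.

≈ 71°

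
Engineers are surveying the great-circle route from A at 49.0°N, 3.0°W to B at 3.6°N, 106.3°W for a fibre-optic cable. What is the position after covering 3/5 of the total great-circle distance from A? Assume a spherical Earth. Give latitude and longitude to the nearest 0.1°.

≈ 31.6°N, 78.4°W

Convert each endpoint to a unit vector on the sphere (x = cos φ cos λ, y = cos φ sin λ, z = sin φ).
The central angle between the endpoints is δ = arccos(p₁·p₂) ≈ 1.674 rad (95.9°).
Interpolate at f = 3/5 with slerp weights a = sin((1−f)δ)/sin δ ≈ 0.624, b = sin(fδ)/sin δ ≈ 0.848.
p = a·p₁ + b·p₂ ≈ (0.171, -0.834, 0.524); φ = arcsin(p_z) ≈ 31.62°, λ = atan2(p_y, p_x) ≈ -78.40°.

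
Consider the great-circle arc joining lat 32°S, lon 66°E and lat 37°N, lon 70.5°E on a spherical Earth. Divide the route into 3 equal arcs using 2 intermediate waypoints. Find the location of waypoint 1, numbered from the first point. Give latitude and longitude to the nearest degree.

Write both endpoints as unit vectors p₁, p₂ with components (cos φ cos λ, cos φ sin λ, sin φ).
The central angle between the endpoints is δ = arccos(p₁·p₂) ≈ 1.207 rad (69.1°).
Interpolate at f = 1/3 with slerp weights a = sin((1−f)δ)/sin δ ≈ 0.771, b = sin(fδ)/sin δ ≈ 0.419.
p = a·p₁ + b·p₂ ≈ (0.378, 0.913, -0.156); φ = arcsin(p_z) ≈ -9.00°, λ = atan2(p_y, p_x) ≈ 67.52°.

≈ lat 9°S, lon 68°E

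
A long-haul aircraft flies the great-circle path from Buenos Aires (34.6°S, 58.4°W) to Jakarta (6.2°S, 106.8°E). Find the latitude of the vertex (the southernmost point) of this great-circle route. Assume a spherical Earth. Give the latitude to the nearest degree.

The great circle lies in the plane with unit normal n̂ = (p₁ × p₂)/|p₁ × p₂|.
Here n̂_z ≈ +0.306; the vertex latitude is φ_max = arccos|n̂_z| ≈ 72.2°.

≈ 72°S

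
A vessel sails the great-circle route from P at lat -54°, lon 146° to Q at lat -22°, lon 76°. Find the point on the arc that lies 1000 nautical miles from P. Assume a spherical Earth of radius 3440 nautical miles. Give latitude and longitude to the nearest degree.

Write both endpoints as unit vectors p₁, p₂ with components (cos φ cos λ, cos φ sin λ, sin φ).
The central angle between the endpoints is δ = arccos(p₁·p₂) ≈ 1.059 rad (60.7°). The total great-circle distance is δ·R ≈ 1.059 × 3440 ≈ 3644 nmi, so the target fraction is f = 1000/3644 ≈ 0.274.
Interpolate at f ≈ 0.274 with slerp weights a = sin((1−f)δ)/sin δ ≈ 0.797, b = sin(fδ)/sin δ ≈ 0.329.
p = a·p₁ + b·p₂ ≈ (-0.315, 0.558, -0.768); φ = arcsin(p_z) ≈ -50.18°, λ = atan2(p_y, p_x) ≈ 119.44°.

≈ lat -50°, lon 119°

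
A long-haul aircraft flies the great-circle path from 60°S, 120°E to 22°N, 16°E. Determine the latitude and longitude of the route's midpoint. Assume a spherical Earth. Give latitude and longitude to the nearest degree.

≈ 28°S, 47°E

The haversine formula gives a central angle δ ≈ 2.023 rad (115.9°) between the endpoints.
Interpolate at f = 1/2 with slerp weights a = sin((1−f)δ)/sin δ ≈ 0.942, b = sin(fδ)/sin δ ≈ 0.942.
p = a·p₁ + b·p₂ ≈ (0.604, 0.649, -0.463); φ = arcsin(p_z) ≈ -27.58°, λ = atan2(p_y, p_x) ≈ 47.04°.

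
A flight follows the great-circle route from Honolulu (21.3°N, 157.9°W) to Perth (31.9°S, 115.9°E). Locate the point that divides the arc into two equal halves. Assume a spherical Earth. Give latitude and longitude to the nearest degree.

Convert each endpoint to a unit vector on the sphere (x = cos φ cos λ, y = cos φ sin λ, z = sin φ).
The central angle between the endpoints is δ = arccos(p₁·p₂) ≈ 1.711 rad (98.0°).
Interpolate at f = 1/2 with slerp weights a = sin((1−f)δ)/sin δ ≈ 0.762, b = sin(fδ)/sin δ ≈ 0.762.
p = a·p₁ + b·p₂ ≈ (-0.941, 0.315, -0.126); φ = arcsin(p_z) ≈ -7.23°, λ = atan2(p_y, p_x) ≈ 161.49°.

≈ 7°S, 161°E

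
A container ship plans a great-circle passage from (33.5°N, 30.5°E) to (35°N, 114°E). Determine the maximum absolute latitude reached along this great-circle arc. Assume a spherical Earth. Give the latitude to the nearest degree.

The great circle lies in the plane with unit normal n̂ = (p₁ × p₂)/|p₁ × p₂|.
Here n̂_z ≈ +0.738; the vertex latitude is φ_max = arccos|n̂_z| ≈ 42.4°.
Check via Clairaut: cos φ_max = |cos φ₁| · sin C = cos(33.5°)·sin(62.3°) ≈ 0.738, again giving ≈ 42.4°.

≈ 42°N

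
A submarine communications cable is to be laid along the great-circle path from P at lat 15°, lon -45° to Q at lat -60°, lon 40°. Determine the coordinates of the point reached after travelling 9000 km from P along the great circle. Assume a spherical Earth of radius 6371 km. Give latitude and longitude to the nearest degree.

≈ lat -51°, lon 8°

From cos δ = sin φ₁ sin φ₂ + cos φ₁ cos φ₂ cos Δλ, the central angle is δ ≈ 1.754 rad (100.5°). The total great-circle distance is δ·R ≈ 1.754 × 6371 ≈ 11174 km, so the target fraction is f = 9000/11174 ≈ 0.805.
Interpolate at f ≈ 0.805 with slerp weights a = sin((1−f)δ)/sin δ ≈ 0.340, b = sin(fδ)/sin δ ≈ 1.004.
p = a·p₁ + b·p₂ ≈ (0.617, 0.090, -0.782); φ = arcsin(p_z) ≈ -51.41°, λ = atan2(p_y, p_x) ≈ 8.33°.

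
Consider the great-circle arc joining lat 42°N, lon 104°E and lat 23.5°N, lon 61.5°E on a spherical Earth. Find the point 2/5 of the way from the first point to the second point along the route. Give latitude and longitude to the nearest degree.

≈ lat 36°N, lon 85°E

Convert each endpoint to a unit vector on the sphere (x = cos φ cos λ, y = cos φ sin λ, z = sin φ).
The central angle between the endpoints is δ = arccos(p₁·p₂) ≈ 0.693 rad (39.7°).
Interpolate at f = 2/5 with slerp weights a = sin((1−f)δ)/sin δ ≈ 0.632, b = sin(fδ)/sin δ ≈ 0.428.
p = a·p₁ + b·p₂ ≈ (0.074, 0.801, 0.594); φ = arcsin(p_z) ≈ 36.43°, λ = atan2(p_y, p_x) ≈ 84.74°.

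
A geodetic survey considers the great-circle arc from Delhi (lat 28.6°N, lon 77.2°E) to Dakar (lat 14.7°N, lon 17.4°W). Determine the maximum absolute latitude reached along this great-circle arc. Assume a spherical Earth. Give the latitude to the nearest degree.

≈ 32°N

The great circle lies in the plane with unit normal n̂ = (p₁ × p₂)/|p₁ × p₂|.
Here n̂_z ≈ -0.848; the vertex latitude is φ_max = arccos|n̂_z| ≈ 32.0°.
Check via Clairaut: cos φ_max = |cos φ₁| · sin C = cos(28.6°)·sin(74.9°) ≈ 0.848, again giving ≈ 32.0°.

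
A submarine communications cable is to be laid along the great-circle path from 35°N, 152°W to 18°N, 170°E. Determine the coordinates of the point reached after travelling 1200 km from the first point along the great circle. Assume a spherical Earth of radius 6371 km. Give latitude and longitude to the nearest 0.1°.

Convert each endpoint to a unit vector on the sphere (x = cos φ cos λ, y = cos φ sin λ, z = sin φ).
The central angle between the endpoints is δ = arccos(p₁·p₂) ≈ 0.658 rad (37.7°). The total great-circle distance is δ·R ≈ 0.658 × 6371 ≈ 4193 km, so the target fraction is f = 1200/4193 ≈ 0.286.
Interpolate at f ≈ 0.286 with slerp weights a = sin((1−f)δ)/sin δ ≈ 0.740, b = sin(fδ)/sin δ ≈ 0.306.
p = a·p₁ + b·p₂ ≈ (-0.822, -0.234, 0.519); φ = arcsin(p_z) ≈ 31.27°, λ = atan2(p_y, p_x) ≈ -164.11°.

≈ 31.3°N, 164.1°W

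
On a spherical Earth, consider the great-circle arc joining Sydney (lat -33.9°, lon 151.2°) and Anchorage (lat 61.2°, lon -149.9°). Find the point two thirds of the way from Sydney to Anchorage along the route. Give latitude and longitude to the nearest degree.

≈ lat 32°, lon 180°

Write both endpoints as unit vectors p₁, p₂ with components (cos φ cos λ, cos φ sin λ, sin φ).
The central angle between the endpoints is δ = arccos(p₁·p₂) ≈ 1.857 rad (106.4°).
Interpolate at f = 2/3 with slerp weights a = sin((1−f)δ)/sin δ ≈ 0.605, b = sin(fδ)/sin δ ≈ 0.985.
p = a·p₁ + b·p₂ ≈ (-0.850, 0.004, 0.526); φ = arcsin(p_z) ≈ 31.73°, λ = atan2(p_y, p_x) ≈ 179.74°.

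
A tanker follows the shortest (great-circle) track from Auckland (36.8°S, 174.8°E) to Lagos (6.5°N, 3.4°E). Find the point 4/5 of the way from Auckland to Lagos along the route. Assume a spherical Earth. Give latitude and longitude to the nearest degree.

Convert each endpoint to a unit vector on the sphere (x = cos φ cos λ, y = cos φ sin λ, z = sin φ).
The central angle between the endpoints is δ = arccos(p₁·p₂) ≈ 2.595 rad (148.7°).
Interpolate at f = 4/5 with slerp weights a = sin((1−f)δ)/sin δ ≈ 0.955, b = sin(fδ)/sin δ ≈ 1.684.
p = a·p₁ + b·p₂ ≈ (0.909, 0.169, -0.381); φ = arcsin(p_z) ≈ -22.41°, λ = atan2(p_y, p_x) ≈ 10.50°.

≈ (22°S, 11°E)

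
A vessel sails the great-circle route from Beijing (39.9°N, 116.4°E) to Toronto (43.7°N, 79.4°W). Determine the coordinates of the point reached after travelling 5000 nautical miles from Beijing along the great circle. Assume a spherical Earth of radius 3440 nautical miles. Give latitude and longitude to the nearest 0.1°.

Convert each endpoint to a unit vector on the sphere (x = cos φ cos λ, y = cos φ sin λ, z = sin φ).
The central angle between the endpoints is δ = arccos(p₁·p₂) ≈ 1.661 rad (95.2°). The total great-circle distance is δ·R ≈ 1.661 × 3440 ≈ 5715 nmi, so the target fraction is f = 5000/5715 ≈ 0.875.
Interpolate at f ≈ 0.875 with slerp weights a = sin((1−f)δ)/sin δ ≈ 0.207, b = sin(fδ)/sin δ ≈ 0.997.
p = a·p₁ + b·p₂ ≈ (0.062, -0.566, 0.822); φ = arcsin(p_z) ≈ 55.28°, λ = atan2(p_y, p_x) ≈ -83.76°.

≈ 55.3°N, 83.8°W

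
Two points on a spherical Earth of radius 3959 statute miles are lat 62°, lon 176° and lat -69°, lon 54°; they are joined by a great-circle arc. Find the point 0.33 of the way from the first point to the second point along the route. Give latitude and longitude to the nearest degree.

Convert each endpoint to a unit vector on the sphere (x = cos φ cos λ, y = cos φ sin λ, z = sin φ).
The central angle between the endpoints is δ = arccos(p₁·p₂) ≈ 2.722 rad (156.0°).
Interpolate at f = 0.33 with slerp weights a = sin((1−f)δ)/sin δ ≈ 2.379, b = sin(fδ)/sin δ ≈ 1.923.
p = a·p₁ + b·p₂ ≈ (-0.709, 0.635, 0.306); φ = arcsin(p_z) ≈ 17.80°, λ = atan2(p_y, p_x) ≈ 138.15°.

≈ lat 18°, lon 138°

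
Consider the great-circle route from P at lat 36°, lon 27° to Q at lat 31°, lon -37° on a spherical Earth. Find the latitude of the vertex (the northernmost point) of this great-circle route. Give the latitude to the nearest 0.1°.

The great circle lies in the plane with unit normal n̂ = (p₁ × p₂)/|p₁ × p₂|.
Here n̂_z ≈ -0.784; the vertex latitude is φ_max = arccos|n̂_z| ≈ 38.4°.
Check via Clairaut: cos φ_max = |cos φ₁| · sin C = cos(36.0°)·sin(75.7°) ≈ 0.784, again giving ≈ 38.4°.

≈ 38.4°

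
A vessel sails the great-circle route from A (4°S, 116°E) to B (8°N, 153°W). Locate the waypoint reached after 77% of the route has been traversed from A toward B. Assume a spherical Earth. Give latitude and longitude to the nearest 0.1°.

Convert each endpoint to a unit vector on the sphere (x = cos φ cos λ, y = cos φ sin λ, z = sin φ).
The central angle between the endpoints is δ = arccos(p₁·p₂) ≈ 1.598 rad (91.5°).
Interpolate at f = 0.77 with slerp weights a = sin((1−f)δ)/sin δ ≈ 0.359, b = sin(fδ)/sin δ ≈ 0.943.
p = a·p₁ + b·p₂ ≈ (-0.989, -0.102, 0.106); φ = arcsin(p_z) ≈ 6.09°, λ = atan2(p_y, p_x) ≈ -174.13°.

≈ (6.1°N, 174.1°W)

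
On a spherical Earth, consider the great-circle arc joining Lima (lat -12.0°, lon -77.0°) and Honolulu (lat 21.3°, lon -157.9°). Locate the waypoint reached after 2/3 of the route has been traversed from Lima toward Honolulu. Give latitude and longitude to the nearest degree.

Write both endpoints as unit vectors p₁, p₂ with components (cos φ cos λ, cos φ sin λ, sin φ).
The central angle between the endpoints is δ = arccos(p₁·p₂) ≈ 1.502 rad (86.1°).
Interpolate at f = 2/3 with slerp weights a = sin((1−f)δ)/sin δ ≈ 0.481, b = sin(fδ)/sin δ ≈ 0.844.
p = a·p₁ + b·p₂ ≈ (-0.623, -0.755, 0.207); φ = arcsin(p_z) ≈ 11.92°, λ = atan2(p_y, p_x) ≈ -129.54°.

≈ lat 12°, lon -130°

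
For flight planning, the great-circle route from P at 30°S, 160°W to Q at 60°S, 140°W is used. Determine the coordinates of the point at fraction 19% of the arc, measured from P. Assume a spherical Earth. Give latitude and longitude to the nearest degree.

≈ 36°S, 158°W

Convert each endpoint to a unit vector on the sphere (x = cos φ cos λ, y = cos φ sin λ, z = sin φ).
The central angle between the endpoints is δ = arccos(p₁·p₂) ≈ 0.574 rad (32.9°).
Interpolate at f = 0.19 with slerp weights a = sin((1−f)δ)/sin δ ≈ 0.826, b = sin(fδ)/sin δ ≈ 0.200.
p = a·p₁ + b·p₂ ≈ (-0.749, -0.309, -0.586); φ = arcsin(p_z) ≈ -35.90°, λ = atan2(p_y, p_x) ≈ -157.57°.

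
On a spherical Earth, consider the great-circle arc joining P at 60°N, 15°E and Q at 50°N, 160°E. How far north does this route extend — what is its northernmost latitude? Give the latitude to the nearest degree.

≈ 78°N

The great circle lies in the plane with unit normal n̂ = (p₁ × p₂)/|p₁ × p₂|.
Here n̂_z ≈ +0.201; the vertex latitude is φ_max = arccos|n̂_z| ≈ 78.4°.
Check via Clairaut: cos φ_max = |cos φ₁| · sin C = cos(60.0°)·sin(23.7°) ≈ 0.201, again giving ≈ 78.4°.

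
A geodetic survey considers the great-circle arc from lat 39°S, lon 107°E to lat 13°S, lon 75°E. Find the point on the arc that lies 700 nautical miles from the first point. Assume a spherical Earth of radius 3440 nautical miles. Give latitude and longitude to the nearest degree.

Write both endpoints as unit vectors p₁, p₂ with components (cos φ cos λ, cos φ sin λ, sin φ).
The central angle between the endpoints is δ = arccos(p₁·p₂) ≈ 0.670 rad (38.4°). The total great-circle distance is δ·R ≈ 0.670 × 3440 ≈ 2305 nmi, so the target fraction is f = 700/2305 ≈ 0.304.
Interpolate at f ≈ 0.304 with slerp weights a = sin((1−f)δ)/sin δ ≈ 0.724, b = sin(fδ)/sin δ ≈ 0.325.
p = a·p₁ + b·p₂ ≈ (-0.083, 0.845, -0.529); φ = arcsin(p_z) ≈ -31.94°, λ = atan2(p_y, p_x) ≈ 95.58°.

≈ lat 32°S, lon 96°E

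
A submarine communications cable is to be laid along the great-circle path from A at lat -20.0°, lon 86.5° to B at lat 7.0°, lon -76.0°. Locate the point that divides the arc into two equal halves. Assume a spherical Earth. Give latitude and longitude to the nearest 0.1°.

≈ lat -36.4°, lon -4.8°

The haversine formula gives a central angle δ ≈ 2.768 rad (158.6°) between the endpoints.
Interpolate at f = 1/2 with slerp weights a = sin((1−f)δ)/sin δ ≈ 2.696, b = sin(fδ)/sin δ ≈ 2.696.
p = a·p₁ + b·p₂ ≈ (0.802, -0.068, -0.593); φ = arcsin(p_z) ≈ -36.41°, λ = atan2(p_y, p_x) ≈ -4.83°.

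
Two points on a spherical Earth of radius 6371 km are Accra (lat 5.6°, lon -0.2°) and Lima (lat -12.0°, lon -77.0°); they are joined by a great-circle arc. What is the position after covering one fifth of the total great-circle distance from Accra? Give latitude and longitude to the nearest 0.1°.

Write both endpoints as unit vectors p₁, p₂ with components (cos φ cos λ, cos φ sin λ, sin φ).
The central angle between the endpoints is δ = arccos(p₁·p₂) ≈ 1.367 rad (78.3°).
Interpolate at f = 1/5 with slerp weights a = sin((1−f)δ)/sin δ ≈ 0.907, b = sin(fδ)/sin δ ≈ 0.276.
p = a·p₁ + b·p₂ ≈ (0.963, -0.266, 0.031); φ = arcsin(p_z) ≈ 1.79°, λ = atan2(p_y, p_x) ≈ -15.43°.

≈ lat 1.8°, lon -15.4°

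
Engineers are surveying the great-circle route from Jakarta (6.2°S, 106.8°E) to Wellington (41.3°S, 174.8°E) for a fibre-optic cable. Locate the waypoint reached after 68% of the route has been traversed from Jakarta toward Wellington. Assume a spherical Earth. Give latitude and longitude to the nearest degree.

Convert each endpoint to a unit vector on the sphere (x = cos φ cos λ, y = cos φ sin λ, z = sin φ).
The central angle between the endpoints is δ = arccos(p₁·p₂) ≈ 1.212 rad (69.4°).
Interpolate at f = 0.68 with slerp weights a = sin((1−f)δ)/sin δ ≈ 0.404, b = sin(fδ)/sin δ ≈ 0.784.
p = a·p₁ + b·p₂ ≈ (-0.703, 0.438, -0.561); φ = arcsin(p_z) ≈ -34.13°, λ = atan2(p_y, p_x) ≈ 148.07°.

≈ 34°S, 148°E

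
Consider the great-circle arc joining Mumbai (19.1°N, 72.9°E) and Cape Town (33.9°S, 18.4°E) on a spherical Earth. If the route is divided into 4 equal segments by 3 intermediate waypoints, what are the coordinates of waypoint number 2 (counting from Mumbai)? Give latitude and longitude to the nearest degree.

≈ 8°S, 48°E

Write both endpoints as unit vectors p₁, p₂ with components (cos φ cos λ, cos φ sin λ, sin φ).
The central angle between the endpoints is δ = arccos(p₁·p₂) ≈ 1.294 rad (74.2°).
Interpolate at f = 2/4 with slerp weights a = sin((1−f)δ)/sin δ ≈ 0.627, b = sin(fδ)/sin δ ≈ 0.627.
p = a·p₁ + b·p₂ ≈ (0.668, 0.730, -0.144); φ = arcsin(p_z) ≈ -8.31°, λ = atan2(p_y, p_x) ≈ 47.56°.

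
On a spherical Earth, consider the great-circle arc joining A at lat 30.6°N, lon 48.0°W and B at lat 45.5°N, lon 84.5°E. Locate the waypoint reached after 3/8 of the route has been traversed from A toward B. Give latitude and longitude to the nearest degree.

≈ lat 57°N, lon 15°W

Write both endpoints as unit vectors p₁, p₂ with components (cos φ cos λ, cos φ sin λ, sin φ).
The central angle between the endpoints is δ = arccos(p₁·p₂) ≈ 1.615 rad (92.6°).
Interpolate at f = 3/8 with slerp weights a = sin((1−f)δ)/sin δ ≈ 0.847, b = sin(fδ)/sin δ ≈ 0.570.
p = a·p₁ + b·p₂ ≈ (0.526, -0.144, 0.838); φ = arcsin(p_z) ≈ 56.92°, λ = atan2(p_y, p_x) ≈ -15.34°.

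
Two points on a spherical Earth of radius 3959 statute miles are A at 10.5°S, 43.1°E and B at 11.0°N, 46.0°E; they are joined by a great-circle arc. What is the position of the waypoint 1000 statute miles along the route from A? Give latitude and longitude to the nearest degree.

≈ 4°N, 45°E

Convert each endpoint to a unit vector on the sphere (x = cos φ cos λ, y = cos φ sin λ, z = sin φ).
The central angle between the endpoints is δ = arccos(p₁·p₂) ≈ 0.379 rad (21.7°). The total great-circle distance is δ·R ≈ 0.379 × 3959 ≈ 1499 mi, so the target fraction is f = 1000/1499 ≈ 0.667.
Interpolate at f ≈ 0.667 with slerp weights a = sin((1−f)δ)/sin δ ≈ 0.340, b = sin(fδ)/sin δ ≈ 0.676.
p = a·p₁ + b·p₂ ≈ (0.705, 0.706, 0.067); φ = arcsin(p_z) ≈ 3.84°, λ = atan2(p_y, p_x) ≈ 45.03°.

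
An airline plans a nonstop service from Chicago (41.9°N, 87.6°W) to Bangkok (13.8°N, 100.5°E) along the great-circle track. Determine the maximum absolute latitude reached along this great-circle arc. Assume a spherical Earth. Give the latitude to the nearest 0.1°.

≈ 83.0°N

The great circle lies in the plane with unit normal n̂ = (p₁ × p₂)/|p₁ × p₂|.
Here n̂_z ≈ -0.123; the vertex latitude is φ_max = arccos|n̂_z| ≈ 83.0°.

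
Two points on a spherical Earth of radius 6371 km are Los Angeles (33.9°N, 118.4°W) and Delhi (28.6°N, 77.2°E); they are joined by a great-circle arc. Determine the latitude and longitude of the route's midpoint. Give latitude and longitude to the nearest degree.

≈ 77°N, 148°E

Write both endpoints as unit vectors p₁, p₂ with components (cos φ cos λ, cos φ sin λ, sin φ).
The central angle between the endpoints is δ = arccos(p₁·p₂) ≈ 2.021 rad (115.8°).
Interpolate at f = 1/2 with slerp weights a = sin((1−f)δ)/sin δ ≈ 0.941, b = sin(fδ)/sin δ ≈ 0.941.
p = a·p₁ + b·p₂ ≈ (-0.188, 0.119, 0.975); φ = arcsin(p_z) ≈ 77.14°, λ = atan2(p_y, p_x) ≈ 147.81°.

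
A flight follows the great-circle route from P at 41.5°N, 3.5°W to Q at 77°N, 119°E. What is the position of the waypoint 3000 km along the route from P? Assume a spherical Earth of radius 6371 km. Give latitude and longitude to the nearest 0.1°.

≈ 67.1°N, 11.9°E

Write both endpoints as unit vectors p₁, p₂ with components (cos φ cos λ, cos φ sin λ, sin φ).
The central angle between the endpoints is δ = arccos(p₁·p₂) ≈ 0.982 rad (56.3°). The total great-circle distance is δ·R ≈ 0.982 × 6371 ≈ 6258 km, so the target fraction is f = 3000/6258 ≈ 0.479.
Interpolate at f ≈ 0.479 with slerp weights a = sin((1−f)δ)/sin δ ≈ 0.588, b = sin(fδ)/sin δ ≈ 0.545.
p = a·p₁ + b·p₂ ≈ (0.380, 0.080, 0.921); φ = arcsin(p_z) ≈ 67.12°, λ = atan2(p_y, p_x) ≈ 11.94°.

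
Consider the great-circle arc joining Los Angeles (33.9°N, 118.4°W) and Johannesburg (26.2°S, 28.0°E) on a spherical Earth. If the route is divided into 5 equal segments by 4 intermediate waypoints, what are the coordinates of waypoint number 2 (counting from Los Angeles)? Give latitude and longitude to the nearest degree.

≈ (21°N, 51°W)

Write both endpoints as unit vectors p₁, p₂ with components (cos φ cos λ, cos φ sin λ, sin φ).
The central angle between the endpoints is δ = arccos(p₁·p₂) ≈ 2.619 rad (150.1°).
Interpolate at f = 2/5 with slerp weights a = sin((1−f)δ)/sin δ ≈ 2.004, b = sin(fδ)/sin δ ≈ 1.736.
p = a·p₁ + b·p₂ ≈ (0.584, -0.732, 0.351); φ = arcsin(p_z) ≈ 20.56°, λ = atan2(p_y, p_x) ≈ -51.41°.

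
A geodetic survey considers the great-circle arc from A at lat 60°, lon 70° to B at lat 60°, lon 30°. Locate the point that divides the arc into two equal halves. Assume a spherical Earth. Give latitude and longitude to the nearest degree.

≈ lat 62°, lon 50°

From cos δ = sin φ₁ sin φ₂ + cos φ₁ cos φ₂ cos Δλ, the central angle is δ ≈ 0.344 rad (19.7°).
Interpolate at f = 1/2 with slerp weights a = sin((1−f)δ)/sin δ ≈ 0.507, b = sin(fδ)/sin δ ≈ 0.507.
p = a·p₁ + b·p₂ ≈ (0.307, 0.365, 0.879); φ = arcsin(p_z) ≈ 61.52°, λ = atan2(p_y, p_x) ≈ 50.00°.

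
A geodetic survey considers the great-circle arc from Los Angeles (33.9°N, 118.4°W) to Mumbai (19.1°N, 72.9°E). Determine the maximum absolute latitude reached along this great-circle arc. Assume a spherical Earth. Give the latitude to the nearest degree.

≈ 79°N

The great circle lies in the plane with unit normal n̂ = (p₁ × p₂)/|p₁ × p₂|.
Here n̂_z ≈ -0.190; the vertex latitude is φ_max = arccos|n̂_z| ≈ 79.1°.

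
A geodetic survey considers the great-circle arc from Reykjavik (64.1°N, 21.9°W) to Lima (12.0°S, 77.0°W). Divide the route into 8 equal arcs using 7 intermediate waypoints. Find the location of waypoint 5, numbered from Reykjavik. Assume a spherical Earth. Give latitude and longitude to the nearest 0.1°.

≈ 18.4°N, 65.3°W

Write both endpoints as unit vectors p₁, p₂ with components (cos φ cos λ, cos φ sin λ, sin φ).
The central angle between the endpoints is δ = arccos(p₁·p₂) ≈ 1.513 rad (86.7°).
Interpolate at f = 5/8 with slerp weights a = sin((1−f)δ)/sin δ ≈ 0.538, b = sin(fδ)/sin δ ≈ 0.812.
p = a·p₁ + b·p₂ ≈ (0.397, -0.862, 0.315); φ = arcsin(p_z) ≈ 18.39°, λ = atan2(p_y, p_x) ≈ -65.27°.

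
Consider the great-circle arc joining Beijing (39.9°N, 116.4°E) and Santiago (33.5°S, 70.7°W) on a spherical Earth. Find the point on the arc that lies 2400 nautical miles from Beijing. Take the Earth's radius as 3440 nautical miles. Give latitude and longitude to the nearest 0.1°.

The haversine formula gives a central angle δ ≈ 2.992 rad (171.4°) between the endpoints. The total great-circle distance is δ·R ≈ 2.992 × 3440 ≈ 10293 nmi, so the target fraction is f = 2400/10293 ≈ 0.233.
Interpolate at f ≈ 0.233 with slerp weights a = sin((1−f)δ)/sin δ ≈ 5.035, b = sin(fδ)/sin δ ≈ 4.317.
p = a·p₁ + b·p₂ ≈ (-0.528, 0.062, 0.847); φ = arcsin(p_z) ≈ 57.90°, λ = atan2(p_y, p_x) ≈ 173.25°.

≈ (57.9°N, 173.2°E)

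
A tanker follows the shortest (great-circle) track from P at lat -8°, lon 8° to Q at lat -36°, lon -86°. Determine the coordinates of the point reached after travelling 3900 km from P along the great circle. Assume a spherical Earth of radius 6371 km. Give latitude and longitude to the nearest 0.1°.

≈ lat -26.7°, lon -23.3°

Convert each endpoint to a unit vector on the sphere (x = cos φ cos λ, y = cos φ sin λ, z = sin φ).
The central angle between the endpoints is δ = arccos(p₁·p₂) ≈ 1.545 rad (88.5°). The total great-circle distance is δ·R ≈ 1.545 × 6371 ≈ 9842 km, so the target fraction is f = 3900/9842 ≈ 0.396.
Interpolate at f ≈ 0.396 with slerp weights a = sin((1−f)δ)/sin δ ≈ 0.804, b = sin(fδ)/sin δ ≈ 0.575.
p = a·p₁ + b·p₂ ≈ (0.820, -0.353, -0.450); φ = arcsin(p_z) ≈ -26.72°, λ = atan2(p_y, p_x) ≈ -23.29°.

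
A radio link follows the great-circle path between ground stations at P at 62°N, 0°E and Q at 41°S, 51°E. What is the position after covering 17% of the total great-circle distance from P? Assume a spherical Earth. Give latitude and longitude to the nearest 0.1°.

≈ 45.9°N, 16.9°E

Write both endpoints as unit vectors p₁, p₂ with components (cos φ cos λ, cos φ sin λ, sin φ).
The central angle between the endpoints is δ = arccos(p₁·p₂) ≈ 1.935 rad (110.9°).
Interpolate at f = 0.17 with slerp weights a = sin((1−f)δ)/sin δ ≈ 1.070, b = sin(fδ)/sin δ ≈ 0.346.
p = a·p₁ + b·p₂ ≈ (0.666, 0.203, 0.718); φ = arcsin(p_z) ≈ 45.85°, λ = atan2(p_y, p_x) ≈ 16.93°.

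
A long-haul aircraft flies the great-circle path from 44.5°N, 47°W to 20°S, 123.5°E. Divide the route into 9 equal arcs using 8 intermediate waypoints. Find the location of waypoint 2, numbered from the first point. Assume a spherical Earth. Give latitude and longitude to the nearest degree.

Convert each endpoint to a unit vector on the sphere (x = cos φ cos λ, y = cos φ sin λ, z = sin φ).
The central angle between the endpoints is δ = arccos(p₁·p₂) ≈ 2.692 rad (154.3°).
Interpolate at f = 2/9 with slerp weights a = sin((1−f)δ)/sin δ ≈ 1.994, b = sin(fδ)/sin δ ≈ 1.297.
p = a·p₁ + b·p₂ ≈ (0.298, -0.024, 0.954); φ = arcsin(p_z) ≈ 72.63°, λ = atan2(p_y, p_x) ≈ -4.64°.

≈ 73°N, 5°W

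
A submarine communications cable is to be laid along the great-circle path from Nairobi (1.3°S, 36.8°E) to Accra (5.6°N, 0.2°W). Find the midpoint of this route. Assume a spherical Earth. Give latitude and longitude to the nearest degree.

≈ 2°N, 18°E

Write both endpoints as unit vectors p₁, p₂ with components (cos φ cos λ, cos φ sin λ, sin φ).
The central angle between the endpoints is δ = arccos(p₁·p₂) ≈ 0.656 rad (37.6°).
Interpolate at f = 1/2 with slerp weights a = sin((1−f)δ)/sin δ ≈ 0.528, b = sin(fδ)/sin δ ≈ 0.528.
p = a·p₁ + b·p₂ ≈ (0.948, 0.314, 0.040); φ = arcsin(p_z) ≈ 2.27°, λ = atan2(p_y, p_x) ≈ 18.34°.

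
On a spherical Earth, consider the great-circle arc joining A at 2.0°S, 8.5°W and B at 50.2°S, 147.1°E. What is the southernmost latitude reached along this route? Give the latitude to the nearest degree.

The great circle lies in the plane with unit normal n̂ = (p₁ × p₂)/|p₁ × p₂|.
Here n̂_z ≈ +0.318; the vertex latitude is φ_max = arccos|n̂_z| ≈ 71.5°.
Check via Clairaut: cos φ_max = |cos φ₁| · sin C = cos(2.0°)·sin(161.5°) ≈ 0.318, again giving ≈ 71.5°.

≈ 71°S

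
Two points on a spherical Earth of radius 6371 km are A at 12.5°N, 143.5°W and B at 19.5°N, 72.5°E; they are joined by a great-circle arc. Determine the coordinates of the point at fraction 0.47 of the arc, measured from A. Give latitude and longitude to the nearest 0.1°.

From cos δ = sin φ₁ sin φ₂ + cos φ₁ cos φ₂ cos Δλ, the central angle is δ ≈ 2.308 rad (132.2°).
Interpolate at f = 0.47 with slerp weights a = sin((1−f)δ)/sin δ ≈ 1.270, b = sin(fδ)/sin δ ≈ 1.194.
p = a·p₁ + b·p₂ ≈ (-0.658, 0.336, 0.674); φ = arcsin(p_z) ≈ 42.35°, λ = atan2(p_y, p_x) ≈ 152.94°.

≈ 42.3°N, 152.9°E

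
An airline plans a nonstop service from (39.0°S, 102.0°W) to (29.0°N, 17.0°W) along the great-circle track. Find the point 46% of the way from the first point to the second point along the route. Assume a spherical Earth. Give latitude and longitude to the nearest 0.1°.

Convert each endpoint to a unit vector on the sphere (x = cos φ cos λ, y = cos φ sin λ, z = sin φ).
The central angle between the endpoints is δ = arccos(p₁·p₂) ≈ 1.819 rad (104.2°).
Interpolate at f = 0.46 with slerp weights a = sin((1−f)δ)/sin δ ≈ 0.858, b = sin(fδ)/sin δ ≈ 0.766.
p = a·p₁ + b·p₂ ≈ (0.502, -0.848, -0.169); φ = arcsin(p_z) ≈ -9.71°, λ = atan2(p_y, p_x) ≈ -59.38°.

≈ (9.7°S, 59.4°W)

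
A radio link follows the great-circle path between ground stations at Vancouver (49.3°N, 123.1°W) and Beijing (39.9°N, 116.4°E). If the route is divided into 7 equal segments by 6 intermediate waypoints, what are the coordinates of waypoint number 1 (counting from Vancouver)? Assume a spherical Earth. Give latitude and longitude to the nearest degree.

Write both endpoints as unit vectors p₁, p₂ with components (cos φ cos λ, cos φ sin λ, sin φ).
The central angle between the endpoints is δ = arccos(p₁·p₂) ≈ 1.336 rad (76.6°).
Interpolate at f = 1/7 with slerp weights a = sin((1−f)δ)/sin δ ≈ 0.936, b = sin(fδ)/sin δ ≈ 0.195.
p = a·p₁ + b·p₂ ≈ (-0.400, -0.378, 0.835); φ = arcsin(p_z) ≈ 56.63°, λ = atan2(p_y, p_x) ≈ -136.66°.

≈ 57°N, 137°W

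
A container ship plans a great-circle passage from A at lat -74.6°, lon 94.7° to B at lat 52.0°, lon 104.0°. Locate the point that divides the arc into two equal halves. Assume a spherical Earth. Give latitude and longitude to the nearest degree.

Convert each endpoint to a unit vector on the sphere (x = cos φ cos λ, y = cos φ sin λ, z = sin φ).
The central angle between the endpoints is δ = arccos(p₁·p₂) ≈ 2.212 rad (126.8°).
Interpolate at f = 1/2 with slerp weights a = sin((1−f)δ)/sin δ ≈ 1.116, b = sin(fδ)/sin δ ≈ 1.116.
p = a·p₁ + b·p₂ ≈ (-0.190, 0.962, -0.196); φ = arcsin(p_z) ≈ -11.33°, λ = atan2(p_y, p_x) ≈ 101.20°.

≈ lat -11°, lon 101°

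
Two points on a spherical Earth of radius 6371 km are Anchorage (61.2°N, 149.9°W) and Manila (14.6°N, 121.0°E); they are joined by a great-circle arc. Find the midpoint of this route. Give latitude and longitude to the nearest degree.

≈ 46°N, 147°E

The haversine formula gives a central angle δ ≈ 1.341 rad (76.8°) between the endpoints.
Interpolate at f = 1/2 with slerp weights a = sin((1−f)δ)/sin δ ≈ 0.638, b = sin(fδ)/sin δ ≈ 0.638.
p = a·p₁ + b·p₂ ≈ (-0.584, 0.375, 0.720); φ = arcsin(p_z) ≈ 46.05°, λ = atan2(p_y, p_x) ≈ 147.29°.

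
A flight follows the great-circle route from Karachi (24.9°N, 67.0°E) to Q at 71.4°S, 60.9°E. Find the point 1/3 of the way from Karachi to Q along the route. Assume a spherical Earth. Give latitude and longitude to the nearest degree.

≈ 7°S, 66°E

Write both endpoints as unit vectors p₁, p₂ with components (cos φ cos λ, cos φ sin λ, sin φ).
The central angle between the endpoints is δ = arccos(p₁·p₂) ≈ 1.682 rad (96.4°).
Interpolate at f = 1/3 with slerp weights a = sin((1−f)δ)/sin δ ≈ 0.906, b = sin(fδ)/sin δ ≈ 0.535.
p = a·p₁ + b·p₂ ≈ (0.404, 0.906, -0.126); φ = arcsin(p_z) ≈ -7.22°, λ = atan2(p_y, p_x) ≈ 65.95°.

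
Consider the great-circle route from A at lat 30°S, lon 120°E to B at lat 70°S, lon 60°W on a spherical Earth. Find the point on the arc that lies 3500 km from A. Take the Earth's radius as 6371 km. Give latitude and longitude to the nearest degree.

≈ lat 61°S, lon 120°E

Convert each endpoint to a unit vector on the sphere (x = cos φ cos λ, y = cos φ sin λ, z = sin φ).
The central angle between the endpoints is δ = arccos(p₁·p₂) ≈ 1.396 rad (80.0°). The total great-circle distance is δ·R ≈ 1.396 × 6371 ≈ 8896 km, so the target fraction is f = 3500/8896 ≈ 0.393.
Interpolate at f ≈ 0.393 with slerp weights a = sin((1−f)δ)/sin δ ≈ 0.761, b = sin(fδ)/sin δ ≈ 0.530.
p = a·p₁ + b·p₂ ≈ (-0.239, 0.414, -0.879); φ = arcsin(p_z) ≈ -61.48°, λ = atan2(p_y, p_x) ≈ 120.00°.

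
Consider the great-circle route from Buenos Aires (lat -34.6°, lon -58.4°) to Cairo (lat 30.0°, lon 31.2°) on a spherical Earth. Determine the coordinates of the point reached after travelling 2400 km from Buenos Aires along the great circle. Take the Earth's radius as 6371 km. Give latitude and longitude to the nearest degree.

Write both endpoints as unit vectors p₁, p₂ with components (cos φ cos λ, cos φ sin λ, sin φ).
The central angle between the endpoints is δ = arccos(p₁·p₂) ≈ 1.853 rad (106.2°). The total great-circle distance is δ·R ≈ 1.853 × 6371 ≈ 11809 km, so the target fraction is f = 2400/11809 ≈ 0.203.
Interpolate at f ≈ 0.203 with slerp weights a = sin((1−f)δ)/sin δ ≈ 1.037, b = sin(fδ)/sin δ ≈ 0.383.
p = a·p₁ + b·p₂ ≈ (0.731, -0.555, -0.397); φ = arcsin(p_z) ≈ -23.40°, λ = atan2(p_y, p_x) ≈ -37.21°.

≈ lat -23°, lon -37°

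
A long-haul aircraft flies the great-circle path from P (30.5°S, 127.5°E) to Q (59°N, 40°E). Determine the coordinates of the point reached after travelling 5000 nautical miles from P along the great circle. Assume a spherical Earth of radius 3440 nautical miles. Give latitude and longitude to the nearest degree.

≈ (40°N, 80°E)

Convert each endpoint to a unit vector on the sphere (x = cos φ cos λ, y = cos φ sin λ, z = sin φ).
The central angle between the endpoints is δ = arccos(p₁·p₂) ≈ 1.999 rad (114.6°). The total great-circle distance is δ·R ≈ 1.999 × 3440 ≈ 6878 nmi, so the target fraction is f = 5000/6878 ≈ 0.727.
Interpolate at f ≈ 0.727 with slerp weights a = sin((1−f)δ)/sin δ ≈ 0.571, b = sin(fδ)/sin δ ≈ 1.092.
p = a·p₁ + b·p₂ ≈ (0.131, 0.752, 0.646); φ = arcsin(p_z) ≈ 40.26°, λ = atan2(p_y, p_x) ≈ 80.09°.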